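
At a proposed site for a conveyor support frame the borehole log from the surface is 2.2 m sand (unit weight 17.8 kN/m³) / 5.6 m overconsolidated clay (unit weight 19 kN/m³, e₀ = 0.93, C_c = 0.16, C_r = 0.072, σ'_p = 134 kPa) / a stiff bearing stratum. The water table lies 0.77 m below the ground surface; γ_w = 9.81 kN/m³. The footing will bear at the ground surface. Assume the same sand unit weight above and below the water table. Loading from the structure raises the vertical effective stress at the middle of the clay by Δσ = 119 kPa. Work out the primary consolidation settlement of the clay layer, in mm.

S_c ≈ 136 mm

Mid-depth of clay below the ground surface: z = 2.2 + 5.6/2 = 5 m.
Total vertical stress at mid-clay: σ_v = 17.8×2.2 + 19×2.8 = 92.36 kPa.
Pore pressure: u = 9.81×(5 − 0.77) = 41.496 kPa.
Initial effective stress: σ'_0 = σ_v − u = 92.36 − 41.496 = 50.864 kPa.
Final effective stress: σ'_f = 50.864 + 119 = 169.86 kPa.
σ'_f = 169.86 > σ'_p = 134 kPa, so the stress path crosses the preconsolidation pressure — recompression up to σ'_p, then virgin compression beyond:
S_c = H/(1+e₀)·[C_r·log₁₀(σ'_p/σ'_0) + C_c·log₁₀(σ'_f/σ'_p)]
    = 5.6/1.93 × [0.072×log₁₀(134/50.864) + 0.16×log₁₀(169.86/134)]
    = 2.9016 × [0.03029 + 0.016478] = 0.1357 m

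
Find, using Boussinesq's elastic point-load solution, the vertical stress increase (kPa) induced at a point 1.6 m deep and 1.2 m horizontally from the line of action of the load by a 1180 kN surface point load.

Boussinesq vertical stress below a point load on an elastic half-space:
Δσ_z = 3P/(2πz²) · [1 + (r/z)²]^(−5/2)
r/z = 1.2/1.6 = 0.75; [1+(r/z)²]^(−5/2) = 0.32768.
Δσ_z = 3×1180/(2π×1.6²) × 0.32768 = 220.08 × 0.32768 = 72.12 kPa

Δσ_z ≈ 72.1 kPa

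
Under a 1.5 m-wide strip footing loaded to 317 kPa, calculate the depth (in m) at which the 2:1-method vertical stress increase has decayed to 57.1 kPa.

2:1 spreading — at depth z the loaded area has grown by z in each plan dimension:
qB/(B+z) = Δσ_z ⇒ z = qB/Δσ_z − B = 317×1.5/57.1 − 1.5 = 6.827 m

z ≈ 6.83 m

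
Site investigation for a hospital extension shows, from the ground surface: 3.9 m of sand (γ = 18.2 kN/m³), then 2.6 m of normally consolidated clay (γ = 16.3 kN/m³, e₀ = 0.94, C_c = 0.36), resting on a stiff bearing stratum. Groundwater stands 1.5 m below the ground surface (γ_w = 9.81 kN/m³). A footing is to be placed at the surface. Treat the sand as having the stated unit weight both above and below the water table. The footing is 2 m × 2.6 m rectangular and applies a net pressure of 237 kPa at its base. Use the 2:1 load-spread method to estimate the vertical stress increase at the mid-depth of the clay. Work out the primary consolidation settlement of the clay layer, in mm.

Mid-depth of clay below the ground surface: z = 3.9 + 2.6/2 = 5.2 m.
Total vertical stress at mid-clay: σ_v = 18.2×3.9 + 16.3×1.3 = 92.17 kPa.
Pore pressure: u = 9.81×(5.2 − 1.5) = 36.297 kPa.
Initial effective stress: σ'_0 = σ_v − u = 92.17 − 36.297 = 55.873 kPa.
Stress increase at mid-clay by the 2:1 spreading method:
Δσ = qBL/((B+z)(L+z)) = 237×2×2.6/((2+5.2)(2.6+5.2)) = 21.944 kPa
Final effective stress: σ'_f = σ'_0 + Δσ = 55.873 + 21.944 = 77.817 kPa.
Normally consolidated clay, so the full stress increment lies on the virgin compression line:
S_c = C_c·H/(1+e₀)·log₁₀(σ'_f/σ'_0) = 0.36×2.6/(1+0.94)×log₁₀(77.817/55.873)
    = 0.48247 × 0.14387 = 0.06941 m

S_c ≈ 69.4 mm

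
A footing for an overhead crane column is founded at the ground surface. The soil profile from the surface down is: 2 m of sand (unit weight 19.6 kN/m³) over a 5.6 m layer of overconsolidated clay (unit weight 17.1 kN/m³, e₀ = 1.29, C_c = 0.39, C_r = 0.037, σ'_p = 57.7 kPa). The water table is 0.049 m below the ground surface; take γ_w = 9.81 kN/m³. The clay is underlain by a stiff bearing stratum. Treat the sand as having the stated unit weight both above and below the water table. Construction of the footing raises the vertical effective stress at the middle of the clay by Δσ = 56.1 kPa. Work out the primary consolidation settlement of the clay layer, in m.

S_c ≈ 0.227 m

Mid-depth of clay below the ground surface: z = 2 + 5.6/2 = 4.8 m.
Total vertical stress at mid-clay: σ_v = 19.6×2 + 17.1×2.8 = 87.08 kPa.
Pore pressure: u = 9.81×(4.8 − 0.049) = 46.607 kPa.
Initial effective stress: σ'_0 = σ_v − u = 87.08 − 46.607 = 40.473 kPa.
Final effective stress: σ'_f = 40.473 + 56.1 = 96.573 kPa.
σ'_f = 96.573 > σ'_p = 57.7 kPa, so the stress path crosses the preconsolidation pressure — recompression up to σ'_p, then virgin compression beyond:
S_c = H/(1+e₀)·[C_r·log₁₀(σ'_p/σ'_0) + C_c·log₁₀(σ'_f/σ'_p)]
    = 5.6/2.29 × [0.037×log₁₀(57.7/40.473) + 0.39×log₁₀(96.573/57.7)]
    = 2.4454 × [0.0056984 + 0.087235] = 0.2273 m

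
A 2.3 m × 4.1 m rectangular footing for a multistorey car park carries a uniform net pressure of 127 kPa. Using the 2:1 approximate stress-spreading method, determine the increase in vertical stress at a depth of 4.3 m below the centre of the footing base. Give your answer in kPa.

Δσ_z ≈ 21.6 kPa

By the 2:1 method the load spreads at 1 horizontal : 2 vertical, so at depth z the loaded area has grown by z in each plan dimension:
Δσ = qBL/((B+z)(L+z)) = 127×2.3×4.1/((2.3+4.3)(4.1+4.3)) = 21.602 kPa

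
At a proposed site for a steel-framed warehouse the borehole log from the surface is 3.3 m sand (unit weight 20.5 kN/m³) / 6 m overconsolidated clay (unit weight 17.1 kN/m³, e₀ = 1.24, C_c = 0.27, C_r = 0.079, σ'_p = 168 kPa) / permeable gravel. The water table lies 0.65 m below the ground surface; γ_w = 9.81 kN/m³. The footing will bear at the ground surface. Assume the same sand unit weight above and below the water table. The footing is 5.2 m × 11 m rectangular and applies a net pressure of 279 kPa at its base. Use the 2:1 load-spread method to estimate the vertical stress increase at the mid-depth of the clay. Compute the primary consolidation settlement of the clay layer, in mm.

Mid-depth of clay below the ground surface: z = 3.3 + 6/2 = 6.3 m.
Total vertical stress at mid-clay: σ_v = 20.5×3.3 + 17.1×3 = 118.95 kPa.
Pore pressure: u = 9.81×(6.3 − 0.65) = 55.427 kPa.
Initial effective stress: σ'_0 = σ_v − u = 118.95 − 55.427 = 63.523 kPa.
Stress increase at mid-clay by the 2:1 spreading method:
Δσ = qBL/((B+z)(L+z)) = 279×5.2×11/((5.2+6.3)(11+6.3)) = 80.215 kPa
Final effective stress: σ'_f = 63.523 + 80.215 = 143.74 kPa.
σ'_f = 143.74 ≤ σ'_p = 168 kPa, so the clay remains overconsolidated and only the recompression index applies:
S_c = C_r·H/(1+e₀)·log₁₀(σ'_f/σ'_0) = 0.079×6/2.24×log₁₀(143.74/63.523)
    = 0.21161 × 0.35465 = 0.07505 m

S_c ≈ 75 mm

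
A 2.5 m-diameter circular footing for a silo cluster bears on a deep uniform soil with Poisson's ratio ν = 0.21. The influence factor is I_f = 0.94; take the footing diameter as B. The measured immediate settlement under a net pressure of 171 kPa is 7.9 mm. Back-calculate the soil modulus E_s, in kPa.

E_s ≈ 48600 kPa

S_e = q·B·(1−ν²)/E_s · I_f  ⇒  E_s = q·B·(1−ν²)·I_f / S_e.
E_s = 171 × 2.5 × 0.9559 × 0.94 / 0.0079 = 48620 kPa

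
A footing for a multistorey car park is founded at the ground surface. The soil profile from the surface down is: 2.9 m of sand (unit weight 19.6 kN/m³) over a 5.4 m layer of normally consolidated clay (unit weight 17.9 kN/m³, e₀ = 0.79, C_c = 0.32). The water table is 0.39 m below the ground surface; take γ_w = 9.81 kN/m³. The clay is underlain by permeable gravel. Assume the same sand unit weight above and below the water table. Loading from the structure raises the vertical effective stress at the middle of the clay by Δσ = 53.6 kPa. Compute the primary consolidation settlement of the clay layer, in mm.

Mid-depth of clay below the ground surface: z = 2.9 + 5.4/2 = 5.6 m.
Total vertical stress at mid-clay: σ_v = 19.6×2.9 + 17.9×2.7 = 105.17 kPa.
Pore pressure: u = 9.81×(5.6 − 0.39) = 51.11 kPa.
Initial effective stress: σ'_0 = σ_v − u = 105.17 − 51.11 = 54.06 kPa.
Final effective stress: σ'_f = σ'_0 + Δσ = 54.06 + 53.6 = 107.66 kPa.
Normally consolidated clay, so the full stress increment lies on the virgin compression line:
S_c = C_c·H/(1+e₀)·log₁₀(σ'_f/σ'_0) = 0.32×5.4/(1+0.79)×log₁₀(107.66/54.06)
    = 0.96536 × 0.29918 = 0.2888 m

S_c ≈ 289 mm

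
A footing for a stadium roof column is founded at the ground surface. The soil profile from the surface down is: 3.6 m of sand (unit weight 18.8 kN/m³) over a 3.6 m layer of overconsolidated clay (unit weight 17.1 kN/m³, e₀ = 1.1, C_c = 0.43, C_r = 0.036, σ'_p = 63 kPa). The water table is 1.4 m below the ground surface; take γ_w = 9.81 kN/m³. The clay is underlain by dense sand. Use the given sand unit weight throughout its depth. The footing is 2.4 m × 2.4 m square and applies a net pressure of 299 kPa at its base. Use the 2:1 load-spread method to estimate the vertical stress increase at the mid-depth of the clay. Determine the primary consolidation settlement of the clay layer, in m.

S_c ≈ 0.107 m

Mid-depth of clay below the ground surface: z = 3.6 + 3.6/2 = 5.4 m.
Total vertical stress at mid-clay: σ_v = 18.8×3.6 + 17.1×1.8 = 98.46 kPa.
Pore pressure: u = 9.81×(5.4 − 1.4) = 39.24 kPa.
Initial effective stress: σ'_0 = σ_v − u = 98.46 − 39.24 = 59.22 kPa.
Stress increase at mid-clay by the 2:1 spreading method:
Δσ = qBL/((B+z)(L+z)) = 299×2.4×2.4/((2.4+5.4)(2.4+5.4)) = 28.308 kPa
Final effective stress: σ'_f = 59.22 + 28.308 = 87.528 kPa.
σ'_f = 87.528 > σ'_p = 63 kPa, so the stress path crosses the preconsolidation pressure — recompression up to σ'_p, then virgin compression beyond:
S_c = H/(1+e₀)·[C_r·log₁₀(σ'_p/σ'_0) + C_c·log₁₀(σ'_f/σ'_p)]
    = 3.6/2.1 × [0.036×log₁₀(63/59.22) + 0.43×log₁₀(87.528/63)]
    = 1.7143 × [0.0009674 + 0.061407] = 0.1069 m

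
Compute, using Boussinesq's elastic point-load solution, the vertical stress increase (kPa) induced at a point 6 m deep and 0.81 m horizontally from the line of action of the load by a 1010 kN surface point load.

Boussinesq vertical stress below a point load on an elastic half-space:
Δσ_z = 3P/(2πz²) · [1 + (r/z)²]^(−5/2)
r/z = 0.81/6 = 0.135; [1+(r/z)²]^(−5/2) = 0.95585.
Δσ_z = 3×1010/(2π×6²) × 0.95585 = 13.396 × 0.95585 = 12.8 kPa

Δσ_z ≈ 12.8 kPa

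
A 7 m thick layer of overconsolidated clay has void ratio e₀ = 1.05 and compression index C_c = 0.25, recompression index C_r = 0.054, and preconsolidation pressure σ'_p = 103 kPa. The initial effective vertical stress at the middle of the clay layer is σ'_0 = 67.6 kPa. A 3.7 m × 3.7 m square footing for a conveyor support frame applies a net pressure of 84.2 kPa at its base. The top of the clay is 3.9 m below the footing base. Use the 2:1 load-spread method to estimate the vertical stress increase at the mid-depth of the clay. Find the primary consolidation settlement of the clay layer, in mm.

Mid-depth of clay below the footing base: z = 3.9 + 7/2 = 7.4 m.
Stress increase at mid-clay by the 2:1 spreading method:
Δσ = qBL/((B+z)(L+z)) = 84.2×3.7×3.7/((3.7+7.4)(3.7+7.4)) = 9.3556 kPa
Final effective stress: σ'_f = 67.6 + 9.3556 = 76.956 kPa.
σ'_f = 76.956 ≤ σ'_p = 103 kPa, so the clay remains overconsolidated and only the recompression index applies:
S_c = C_r·H/(1+e₀)·log₁₀(σ'_f/σ'_0) = 0.054×7/2.05×log₁₀(76.956/67.6)
    = 0.18439 × 0.056296 = 0.01038 m

S_c ≈ 10.4 mm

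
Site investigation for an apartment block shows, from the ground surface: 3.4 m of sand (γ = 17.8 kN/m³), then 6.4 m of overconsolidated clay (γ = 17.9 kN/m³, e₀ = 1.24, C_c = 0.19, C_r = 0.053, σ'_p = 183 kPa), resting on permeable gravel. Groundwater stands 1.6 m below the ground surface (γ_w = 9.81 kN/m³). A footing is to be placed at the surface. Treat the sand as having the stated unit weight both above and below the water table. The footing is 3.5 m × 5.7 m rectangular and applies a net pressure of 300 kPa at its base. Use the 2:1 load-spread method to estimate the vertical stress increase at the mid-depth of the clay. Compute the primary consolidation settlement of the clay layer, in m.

S_c ≈ 0.0349 m

Mid-depth of clay below the ground surface: z = 3.4 + 6.4/2 = 6.6 m.
Total vertical stress at mid-clay: σ_v = 17.8×3.4 + 17.9×3.2 = 117.8 kPa.
Pore pressure: u = 9.81×(6.6 − 1.6) = 49.05 kPa.
Initial effective stress: σ'_0 = σ_v − u = 117.8 − 49.05 = 68.75 kPa.
Stress increase at mid-clay by the 2:1 spreading method:
Δσ = qBL/((B+z)(L+z)) = 300×3.5×5.7/((3.5+6.6)(5.7+6.6)) = 48.177 kPa
Final effective stress: σ'_f = 68.75 + 48.177 = 116.93 kPa.
σ'_f = 116.93 ≤ σ'_p = 183 kPa, so the clay remains overconsolidated and only the recompression index applies:
S_c = C_r·H/(1+e₀)·log₁₀(σ'_f/σ'_0) = 0.053×6.4/2.24×log₁₀(116.93/68.75)
    = 0.15143 × 0.23065 = 0.03493 m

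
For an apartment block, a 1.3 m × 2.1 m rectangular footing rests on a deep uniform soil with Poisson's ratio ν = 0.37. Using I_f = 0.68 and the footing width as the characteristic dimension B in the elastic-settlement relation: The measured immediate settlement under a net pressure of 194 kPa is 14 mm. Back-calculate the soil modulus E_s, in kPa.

E_s ≈ 10600 kPa

S_e = q·B·(1−ν²)/E_s · I_f  ⇒  E_s = q·B·(1−ν²)·I_f / S_e.
E_s = 194 × 1.3 × 0.8631 × 0.68 / 0.014 = 10570 kPa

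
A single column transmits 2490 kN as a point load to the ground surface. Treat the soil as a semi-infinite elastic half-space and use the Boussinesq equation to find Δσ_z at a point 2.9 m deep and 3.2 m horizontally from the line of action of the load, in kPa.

Boussinesq vertical stress below a point load on an elastic half-space:
Δσ_z = 3P/(2πz²) · [1 + (r/z)²]^(−5/2)
r/z = 3.2/2.9 = 1.1034; [1+(r/z)²]^(−5/2) = 0.13655.
Δσ_z = 3×2490/(2π×2.9²) × 0.13655 = 141.37 × 0.13655 = 19.3 kPa

Δσ_z ≈ 19.3 kPa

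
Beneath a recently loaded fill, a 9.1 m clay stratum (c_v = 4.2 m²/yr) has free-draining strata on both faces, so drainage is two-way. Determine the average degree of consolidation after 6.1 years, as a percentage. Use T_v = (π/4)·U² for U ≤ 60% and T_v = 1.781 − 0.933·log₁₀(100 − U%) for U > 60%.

U ≈ 96.2 %

Drainage path length: H_d = H/2 = 4.55 m (double drainage).
T_v = c_v·t/H_d² = 4.2×6.1/4.55² = 1.2375.
T_v = 1.2375 corresponds to the U > 60% branch:
U = 1 − 10^((1.781 − T_v)/0.933)/100 = 0.9618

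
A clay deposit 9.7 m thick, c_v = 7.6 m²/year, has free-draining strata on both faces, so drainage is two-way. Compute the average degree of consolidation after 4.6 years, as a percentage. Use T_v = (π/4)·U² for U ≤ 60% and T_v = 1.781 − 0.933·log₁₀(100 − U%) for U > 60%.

U ≈ 97.9 %

Drainage path length: H_d = H/2 = 4.85 m (double drainage).
T_v = c_v·t/H_d² = 7.6×4.6/4.85² = 1.4862.
T_v = 1.4862 corresponds to the U > 60% branch:
U = 1 − 10^((1.781 − T_v)/0.933)/100 = 0.9793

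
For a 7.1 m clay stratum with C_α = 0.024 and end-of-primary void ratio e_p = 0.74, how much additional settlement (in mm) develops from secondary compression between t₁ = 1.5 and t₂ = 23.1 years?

S_s ≈ 116 mm

Secondary compression: S_s = C_α·H/(1+e_p)·log₁₀(t₂/t₁)
S_s = 0.024×7.1/(1+0.74)×log₁₀(23.1/1.5)
    = 0.09793 × 1.188 = 0.1163 m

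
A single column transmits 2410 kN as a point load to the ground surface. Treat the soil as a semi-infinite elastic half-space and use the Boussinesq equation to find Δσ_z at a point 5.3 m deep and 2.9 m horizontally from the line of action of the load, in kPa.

Δσ_z ≈ 21.3 kPa

Boussinesq vertical stress below a point load on an elastic half-space:
Δσ_z = 3P/(2πz²) · [1 + (r/z)²]^(−5/2)
r/z = 2.9/5.3 = 0.54717; [1+(r/z)²]^(−5/2) = 0.51957.
Δσ_z = 3×2410/(2π×5.3²) × 0.51957 = 40.964 × 0.51957 = 21.28 kPa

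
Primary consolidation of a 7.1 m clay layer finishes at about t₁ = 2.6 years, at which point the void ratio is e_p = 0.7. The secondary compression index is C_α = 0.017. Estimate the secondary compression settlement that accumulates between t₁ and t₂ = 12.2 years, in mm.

S_s ≈ 47.7 mm

Secondary compression: S_s = C_α·H/(1+e_p)·log₁₀(t₂/t₁)
S_s = 0.017×7.1/(1+0.7)×log₁₀(12.2/2.6)
    = 0.071 × 0.6714 = 0.04767 m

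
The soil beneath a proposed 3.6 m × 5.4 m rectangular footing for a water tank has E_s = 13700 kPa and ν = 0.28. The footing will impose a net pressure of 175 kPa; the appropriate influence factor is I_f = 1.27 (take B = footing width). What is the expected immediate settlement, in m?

Immediate (elastic) settlement: S_e = q·B·(1−ν²)/E_s · I_f.
S_e = 175 × 3.6 × (1 − 0.28²) / 13700 × 1.27
    = 175 × 3.6 × 0.9216 / 13700 × 1.27
    = 0.05382 m

S_e ≈ 0.0538 m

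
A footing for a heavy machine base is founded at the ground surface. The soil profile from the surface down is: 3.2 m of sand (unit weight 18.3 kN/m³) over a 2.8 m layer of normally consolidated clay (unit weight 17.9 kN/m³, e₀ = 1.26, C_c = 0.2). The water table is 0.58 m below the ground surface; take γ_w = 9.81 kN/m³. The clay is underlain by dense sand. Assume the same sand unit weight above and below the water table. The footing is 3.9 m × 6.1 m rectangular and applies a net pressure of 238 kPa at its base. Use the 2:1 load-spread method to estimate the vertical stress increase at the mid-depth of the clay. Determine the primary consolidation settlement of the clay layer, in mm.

S_c ≈ 94.6 mm

Mid-depth of clay below the ground surface: z = 3.2 + 2.8/2 = 4.6 m.
Total vertical stress at mid-clay: σ_v = 18.3×3.2 + 17.9×1.4 = 83.62 kPa.
Pore pressure: u = 9.81×(4.6 − 0.58) = 39.436 kPa.
Initial effective stress: σ'_0 = σ_v − u = 83.62 − 39.436 = 44.184 kPa.
Stress increase at mid-clay by the 2:1 spreading method:
Δσ = qBL/((B+z)(L+z)) = 238×3.9×6.1/((3.9+4.6)(6.1+4.6)) = 62.254 kPa
Final effective stress: σ'_f = σ'_0 + Δσ = 44.184 + 62.254 = 106.44 kPa.
Normally consolidated clay, so the full stress increment lies on the virgin compression line:
S_c = C_c·H/(1+e₀)·log₁₀(σ'_f/σ'_0) = 0.2×2.8/(1+1.26)×log₁₀(106.44/44.184)
    = 0.24779 × 0.38184 = 0.09462 m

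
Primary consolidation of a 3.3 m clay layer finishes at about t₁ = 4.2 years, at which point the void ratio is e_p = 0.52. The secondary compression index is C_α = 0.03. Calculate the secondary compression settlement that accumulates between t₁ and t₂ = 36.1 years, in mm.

Secondary compression: S_s = C_α·H/(1+e_p)·log₁₀(t₂/t₁)
S_s = 0.03×3.3/(1+0.52)×log₁₀(36.1/4.2)
    = 0.06513 × 0.9343 = 0.06085 m

S_s ≈ 60.8 mm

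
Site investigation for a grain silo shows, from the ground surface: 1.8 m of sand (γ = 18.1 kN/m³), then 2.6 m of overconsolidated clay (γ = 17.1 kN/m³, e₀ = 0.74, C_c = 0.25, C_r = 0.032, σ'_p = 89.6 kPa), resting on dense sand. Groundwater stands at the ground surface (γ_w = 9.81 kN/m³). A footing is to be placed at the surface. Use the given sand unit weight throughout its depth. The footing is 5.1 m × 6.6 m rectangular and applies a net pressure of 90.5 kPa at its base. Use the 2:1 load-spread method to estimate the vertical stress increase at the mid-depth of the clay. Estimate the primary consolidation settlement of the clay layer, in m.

Mid-depth of clay below the ground surface: z = 1.8 + 2.6/2 = 3.1 m.
Total vertical stress at mid-clay: σ_v = 18.1×1.8 + 17.1×1.3 = 54.81 kPa.
Pore pressure: u = 9.81×(3.1 − 0) = 30.411 kPa.
Initial effective stress: σ'_0 = σ_v − u = 54.81 − 30.411 = 24.399 kPa.
Stress increase at mid-clay by the 2:1 spreading method:
Δσ = qBL/((B+z)(L+z)) = 90.5×5.1×6.6/((5.1+3.1)(6.6+3.1)) = 38.298 kPa
Final effective stress: σ'_f = 24.399 + 38.298 = 62.697 kPa.
σ'_f = 62.697 ≤ σ'_p = 89.6 kPa, so the clay remains overconsolidated and only the recompression index applies:
S_c = C_r·H/(1+e₀)·log₁₀(σ'_f/σ'_0) = 0.032×2.6/1.74×log₁₀(62.697/24.399)
    = 0.047818 × 0.40987 = 0.0196 m

S_c ≈ 0.0196 m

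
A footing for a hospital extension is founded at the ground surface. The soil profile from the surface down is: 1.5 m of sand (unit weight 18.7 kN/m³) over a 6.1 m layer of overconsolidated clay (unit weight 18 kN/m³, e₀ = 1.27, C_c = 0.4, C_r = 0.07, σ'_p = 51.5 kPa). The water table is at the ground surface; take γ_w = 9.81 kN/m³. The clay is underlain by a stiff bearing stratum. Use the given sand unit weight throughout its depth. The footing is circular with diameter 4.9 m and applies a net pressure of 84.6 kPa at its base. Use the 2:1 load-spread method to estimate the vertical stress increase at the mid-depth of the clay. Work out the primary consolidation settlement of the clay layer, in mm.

Mid-depth of clay below the ground surface: z = 1.5 + 6.1/2 = 4.55 m.
Total vertical stress at mid-clay: σ_v = 18.7×1.5 + 18×3.05 = 82.95 kPa.
Pore pressure: u = 9.81×(4.55 − 0) = 44.636 kPa.
Initial effective stress: σ'_0 = σ_v − u = 82.95 − 44.636 = 38.314 kPa.
Stress increase at mid-clay by the 2:1 spreading method:
Δσ ≈ qD²/(D+z)² = 84.6×4.9²/(4.9+4.55)² = 22.746 kPa
Final effective stress: σ'_f = 38.314 + 22.746 = 61.06 kPa.
σ'_f = 61.06 > σ'_p = 51.5 kPa, so the stress path crosses the preconsolidation pressure — recompression up to σ'_p, then virgin compression beyond:
S_c = H/(1+e₀)·[C_r·log₁₀(σ'_p/σ'_0) + C_c·log₁₀(σ'_f/σ'_p)]
    = 6.1/2.27 × [0.07×log₁₀(51.5/38.314) + 0.4×log₁₀(61.06/51.5)]
    = 2.6872 × [0.0089915 + 0.02958] = 0.1036 m

S_c ≈ 104 mm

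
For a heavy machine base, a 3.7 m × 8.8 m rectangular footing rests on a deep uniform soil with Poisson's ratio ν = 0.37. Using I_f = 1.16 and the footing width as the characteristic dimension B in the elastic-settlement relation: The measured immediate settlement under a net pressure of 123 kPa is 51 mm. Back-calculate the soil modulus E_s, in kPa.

E_s ≈ 8930 kPa

S_e = q·B·(1−ν²)/E_s · I_f  ⇒  E_s = q·B·(1−ν²)·I_f / S_e.
E_s = 123 × 3.7 × 0.8631 × 1.16 / 0.051 = 8934 kPa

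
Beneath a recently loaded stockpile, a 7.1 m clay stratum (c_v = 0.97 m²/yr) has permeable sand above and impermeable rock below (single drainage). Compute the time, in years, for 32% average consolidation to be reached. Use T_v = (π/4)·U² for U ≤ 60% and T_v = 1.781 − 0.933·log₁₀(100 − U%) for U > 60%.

Drainage path length: H_d = H = 7.1 m (single drainage).
U ≤ 60%: T_v = (π/4)·U² = (π/4)×0.32² = 0.080425.
t = T_v·H_d²/c_v = 0.080425×7.1²/0.97 = 4.18 years.

t ≈ 4.18 years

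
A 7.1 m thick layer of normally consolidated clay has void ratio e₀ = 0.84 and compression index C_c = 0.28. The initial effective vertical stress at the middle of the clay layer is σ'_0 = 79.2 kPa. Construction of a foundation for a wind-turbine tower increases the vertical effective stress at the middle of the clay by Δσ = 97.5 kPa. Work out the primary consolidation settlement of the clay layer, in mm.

Final effective stress: σ'_f = σ'_0 + Δσ = 79.2 + 97.5 = 176.7 kPa.
Normally consolidated clay, so the full stress increment lies on the virgin compression line:
S_c = C_c·H/(1+e₀)·log₁₀(σ'_f/σ'_0) = 0.28×7.1/(1+0.84)×log₁₀(176.7/79.2)
    = 1.0804 × 0.34851 = 0.3765 m

S_c ≈ 377 mm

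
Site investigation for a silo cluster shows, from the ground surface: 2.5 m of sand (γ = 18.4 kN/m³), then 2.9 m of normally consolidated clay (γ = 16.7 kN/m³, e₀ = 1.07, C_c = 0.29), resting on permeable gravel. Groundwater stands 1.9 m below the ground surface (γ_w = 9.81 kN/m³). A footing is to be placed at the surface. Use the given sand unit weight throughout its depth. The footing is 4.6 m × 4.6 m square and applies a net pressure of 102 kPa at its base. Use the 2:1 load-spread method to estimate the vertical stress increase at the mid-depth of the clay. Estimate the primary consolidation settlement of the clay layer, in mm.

S_c ≈ 81.7 mm

Mid-depth of clay below the ground surface: z = 2.5 + 2.9/2 = 3.95 m.
Total vertical stress at mid-clay: σ_v = 18.4×2.5 + 16.7×1.45 = 70.215 kPa.
Pore pressure: u = 9.81×(3.95 − 1.9) = 20.11 kPa.
Initial effective stress: σ'_0 = σ_v − u = 70.215 − 20.11 = 50.105 kPa.
Stress increase at mid-clay by the 2:1 spreading method:
Δσ = qBL/((B+z)(L+z)) = 102×4.6×4.6/((4.6+3.95)(4.6+3.95)) = 29.525 kPa
Final effective stress: σ'_f = σ'_0 + Δσ = 50.105 + 29.525 = 79.63 kPa.
Normally consolidated clay, so the full stress increment lies on the virgin compression line:
S_c = C_c·H/(1+e₀)·log₁₀(σ'_f/σ'_0) = 0.29×2.9/(1+1.07)×log₁₀(79.63/50.105)
    = 0.40628 × 0.2012 = 0.08174 m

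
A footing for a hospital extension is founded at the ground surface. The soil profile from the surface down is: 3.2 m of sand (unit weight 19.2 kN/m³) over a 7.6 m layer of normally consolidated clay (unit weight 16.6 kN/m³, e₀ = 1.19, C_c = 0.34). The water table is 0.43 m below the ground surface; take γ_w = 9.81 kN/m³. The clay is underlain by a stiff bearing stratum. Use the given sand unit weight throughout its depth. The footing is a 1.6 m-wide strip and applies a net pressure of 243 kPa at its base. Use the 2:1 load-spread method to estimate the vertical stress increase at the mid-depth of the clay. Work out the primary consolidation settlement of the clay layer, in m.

S_c ≈ 0.288 m

Mid-depth of clay below the ground surface: z = 3.2 + 7.6/2 = 7 m.
Total vertical stress at mid-clay: σ_v = 19.2×3.2 + 16.6×3.8 = 124.52 kPa.
Pore pressure: u = 9.81×(7 − 0.43) = 64.452 kPa.
Initial effective stress: σ'_0 = σ_v − u = 124.52 − 64.452 = 60.068 kPa.
Stress increase at mid-clay by the 2:1 spreading method:
Δσ = qB/(B+z) = 243×1.6/(1.6+7) = 45.209 kPa
Final effective stress: σ'_f = σ'_0 + Δσ = 60.068 + 45.209 = 105.28 kPa.
Normally consolidated clay, so the full stress increment lies on the virgin compression line:
S_c = C_c·H/(1+e₀)·log₁₀(σ'_f/σ'_0) = 0.34×7.6/(1+1.19)×log₁₀(105.28/60.068)
    = 1.1799 × 0.2437 = 0.2875 m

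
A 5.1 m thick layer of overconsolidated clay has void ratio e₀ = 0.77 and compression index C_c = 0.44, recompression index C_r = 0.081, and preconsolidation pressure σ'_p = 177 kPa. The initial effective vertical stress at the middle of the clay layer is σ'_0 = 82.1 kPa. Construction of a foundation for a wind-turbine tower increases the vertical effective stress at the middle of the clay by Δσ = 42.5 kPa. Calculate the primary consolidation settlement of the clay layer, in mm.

Final effective stress: σ'_f = 82.1 + 42.5 = 124.6 kPa.
σ'_f = 124.6 ≤ σ'_p = 177 kPa, so the clay remains overconsolidated and only the recompression index applies:
S_c = C_r·H/(1+e₀)·log₁₀(σ'_f/σ'_0) = 0.081×5.1/1.77×log₁₀(124.6/82.1)
    = 0.23339 × 0.18117 = 0.04228 m

S_c ≈ 42.3 mm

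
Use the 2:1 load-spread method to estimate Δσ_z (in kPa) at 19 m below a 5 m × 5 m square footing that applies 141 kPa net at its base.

By the 2:1 method the load spreads at 1 horizontal : 2 vertical, so at depth z the loaded area has grown by z in each plan dimension:
Δσ = qBL/((B+z)(L+z)) = 141×5×5/((5+19)(5+19)) = 6.1198 kPa

Δσ_z ≈ 6.12 kPa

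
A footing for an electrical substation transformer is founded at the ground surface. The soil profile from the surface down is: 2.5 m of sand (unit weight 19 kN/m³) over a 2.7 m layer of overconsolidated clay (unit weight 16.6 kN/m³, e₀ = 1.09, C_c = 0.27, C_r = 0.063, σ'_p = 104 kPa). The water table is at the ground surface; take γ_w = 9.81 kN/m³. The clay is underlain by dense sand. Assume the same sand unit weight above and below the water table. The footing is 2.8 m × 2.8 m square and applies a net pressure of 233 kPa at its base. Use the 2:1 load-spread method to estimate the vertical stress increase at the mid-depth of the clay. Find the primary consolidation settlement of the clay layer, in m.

S_c ≈ 0.0292 m

Mid-depth of clay below the ground surface: z = 2.5 + 2.7/2 = 3.85 m.
Total vertical stress at mid-clay: σ_v = 19×2.5 + 16.6×1.35 = 69.91 kPa.
Pore pressure: u = 9.81×(3.85 − 0) = 37.769 kPa.
Initial effective stress: σ'_0 = σ_v − u = 69.91 − 37.769 = 32.141 kPa.
Stress increase at mid-clay by the 2:1 spreading method:
Δσ = qBL/((B+z)(L+z)) = 233×2.8×2.8/((2.8+3.85)(2.8+3.85)) = 41.307 kPa
Final effective stress: σ'_f = 32.141 + 41.307 = 73.448 kPa.
σ'_f = 73.448 ≤ σ'_p = 104 kPa, so the clay remains overconsolidated and only the recompression index applies:
S_c = C_r·H/(1+e₀)·log₁₀(σ'_f/σ'_0) = 0.063×2.7/2.09×log₁₀(73.448/32.141)
    = 0.08139 × 0.35892 = 0.02921 m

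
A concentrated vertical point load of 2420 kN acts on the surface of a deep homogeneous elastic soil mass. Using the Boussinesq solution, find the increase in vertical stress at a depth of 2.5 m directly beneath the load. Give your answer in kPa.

Δσ_z ≈ 185 kPa

Boussinesq vertical stress below a point load on an elastic half-space:
Δσ_z = 3P/(2πz²) · [1 + (r/z)²]^(−5/2)
r/z = 0/2.5 = 0; [1+(r/z)²]^(−5/2) = 1.
Δσ_z = 3×2420/(2π×2.5²) × 1 = 184.87 × 1 = 184.9 kPa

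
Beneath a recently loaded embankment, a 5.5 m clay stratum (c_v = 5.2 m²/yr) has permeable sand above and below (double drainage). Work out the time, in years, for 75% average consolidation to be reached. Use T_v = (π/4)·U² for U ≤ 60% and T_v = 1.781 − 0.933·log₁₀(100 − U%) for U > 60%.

Drainage path length: H_d = H/2 = 2.75 m (double drainage).
U > 60%: T_v = 1.781 − 0.933·log₁₀(100 − 75) = 0.47672.
t = T_v·H_d²/c_v = 0.47672×2.75²/5.2 = 0.6933 years.

t ≈ 0.693 years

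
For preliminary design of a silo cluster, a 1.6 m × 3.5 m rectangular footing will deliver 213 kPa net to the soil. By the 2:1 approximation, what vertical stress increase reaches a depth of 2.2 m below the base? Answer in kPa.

Δσ_z ≈ 55.1 kPa

By the 2:1 method the load spreads at 1 horizontal : 2 vertical, so at depth z the loaded area has grown by z in each plan dimension:
Δσ = qBL/((B+z)(L+z)) = 213×1.6×3.5/((1.6+2.2)(3.5+2.2)) = 55.069 kPa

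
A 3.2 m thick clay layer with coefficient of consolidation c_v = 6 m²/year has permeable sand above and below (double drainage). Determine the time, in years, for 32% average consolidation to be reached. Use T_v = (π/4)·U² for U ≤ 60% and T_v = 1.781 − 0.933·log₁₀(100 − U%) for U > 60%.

t ≈ 0.0343 years

Drainage path length: H_d = H/2 = 1.6 m (double drainage).
U ≤ 60%: T_v = (π/4)·U² = (π/4)×0.32² = 0.080425.
t = T_v·H_d²/c_v = 0.080425×1.6²/6 = 0.03431 years.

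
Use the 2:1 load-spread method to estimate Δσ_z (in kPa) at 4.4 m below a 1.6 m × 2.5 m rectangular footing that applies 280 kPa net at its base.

Δσ_z ≈ 27.1 kPa

By the 2:1 method the load spreads at 1 horizontal : 2 vertical, so at depth z the loaded area has grown by z in each plan dimension:
Δσ = qBL/((B+z)(L+z)) = 280×1.6×2.5/((1.6+4.4)(2.5+4.4)) = 27.053 kPa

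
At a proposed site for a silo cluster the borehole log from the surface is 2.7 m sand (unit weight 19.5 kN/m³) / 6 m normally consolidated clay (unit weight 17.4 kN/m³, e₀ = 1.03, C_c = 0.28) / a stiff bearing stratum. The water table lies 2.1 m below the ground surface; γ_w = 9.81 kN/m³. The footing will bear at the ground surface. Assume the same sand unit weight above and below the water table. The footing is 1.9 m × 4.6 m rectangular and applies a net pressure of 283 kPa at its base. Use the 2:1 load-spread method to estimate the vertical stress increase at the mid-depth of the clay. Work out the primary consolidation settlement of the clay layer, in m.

S_c ≈ 0.135 m

Mid-depth of clay below the ground surface: z = 2.7 + 6/2 = 5.7 m.
Total vertical stress at mid-clay: σ_v = 19.5×2.7 + 17.4×3 = 104.85 kPa.
Pore pressure: u = 9.81×(5.7 − 2.1) = 35.316 kPa.
Initial effective stress: σ'_0 = σ_v − u = 104.85 − 35.316 = 69.534 kPa.
Stress increase at mid-clay by the 2:1 spreading method:
Δσ = qBL/((B+z)(L+z)) = 283×1.9×4.6/((1.9+5.7)(4.6+5.7)) = 31.597 kPa
Final effective stress: σ'_f = σ'_0 + Δσ = 69.534 + 31.597 = 101.13 kPa.
Normally consolidated clay, so the full stress increment lies on the virgin compression line:
S_c = C_c·H/(1+e₀)·log₁₀(σ'_f/σ'_0) = 0.28×6/(1+1.03)×log₁₀(101.13/69.534)
    = 0.82759 × 0.16268 = 0.1346 m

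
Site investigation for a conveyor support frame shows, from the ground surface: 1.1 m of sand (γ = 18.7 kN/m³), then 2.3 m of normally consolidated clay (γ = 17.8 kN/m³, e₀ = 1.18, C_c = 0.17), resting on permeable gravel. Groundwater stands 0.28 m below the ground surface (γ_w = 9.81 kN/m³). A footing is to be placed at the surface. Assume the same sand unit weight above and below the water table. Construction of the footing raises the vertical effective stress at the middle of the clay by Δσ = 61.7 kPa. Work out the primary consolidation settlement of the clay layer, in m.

Mid-depth of clay below the ground surface: z = 1.1 + 2.3/2 = 2.25 m.
Total vertical stress at mid-clay: σ_v = 18.7×1.1 + 17.8×1.15 = 41.04 kPa.
Pore pressure: u = 9.81×(2.25 − 0.28) = 19.326 kPa.
Initial effective stress: σ'_0 = σ_v − u = 41.04 − 19.326 = 21.714 kPa.
Final effective stress: σ'_f = σ'_0 + Δσ = 21.714 + 61.7 = 83.414 kPa.
Normally consolidated clay, so the full stress increment lies on the virgin compression line:
S_c = C_c·H/(1+e₀)·log₁₀(σ'_f/σ'_0) = 0.17×2.3/(1+1.18)×log₁₀(83.414/21.714)
    = 0.17936 × 0.5845 = 0.1048 m

S_c ≈ 0.105 m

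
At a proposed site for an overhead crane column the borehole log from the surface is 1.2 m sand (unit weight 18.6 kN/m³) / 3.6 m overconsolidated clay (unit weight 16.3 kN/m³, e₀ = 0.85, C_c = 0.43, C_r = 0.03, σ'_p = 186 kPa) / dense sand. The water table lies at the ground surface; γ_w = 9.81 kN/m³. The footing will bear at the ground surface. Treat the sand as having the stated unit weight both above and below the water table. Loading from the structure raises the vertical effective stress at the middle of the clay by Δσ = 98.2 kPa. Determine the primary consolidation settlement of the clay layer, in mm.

S_c ≈ 42.8 mm

Mid-depth of clay below the ground surface: z = 1.2 + 3.6/2 = 3 m.
Total vertical stress at mid-clay: σ_v = 18.6×1.2 + 16.3×1.8 = 51.66 kPa.
Pore pressure: u = 9.81×(3 − 0) = 29.43 kPa.
Initial effective stress: σ'_0 = σ_v − u = 51.66 − 29.43 = 22.23 kPa.
Final effective stress: σ'_f = 22.23 + 98.2 = 120.43 kPa.
σ'_f = 120.43 ≤ σ'_p = 186 kPa, so the clay remains overconsolidated and only the recompression index applies:
S_c = C_r·H/(1+e₀)·log₁₀(σ'_f/σ'_0) = 0.03×3.6/1.85×log₁₀(120.43/22.23)
    = 0.058377 × 0.7338 = 0.04284 m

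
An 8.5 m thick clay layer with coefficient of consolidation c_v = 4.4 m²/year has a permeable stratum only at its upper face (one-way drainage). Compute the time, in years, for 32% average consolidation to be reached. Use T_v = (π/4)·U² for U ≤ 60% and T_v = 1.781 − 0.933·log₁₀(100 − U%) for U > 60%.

t ≈ 1.32 years

Drainage path length: H_d = H = 8.5 m (single drainage).
U ≤ 60%: T_v = (π/4)·U² = (π/4)×0.32² = 0.080425.
t = T_v·H_d²/c_v = 0.080425×8.5²/4.4 = 1.321 years.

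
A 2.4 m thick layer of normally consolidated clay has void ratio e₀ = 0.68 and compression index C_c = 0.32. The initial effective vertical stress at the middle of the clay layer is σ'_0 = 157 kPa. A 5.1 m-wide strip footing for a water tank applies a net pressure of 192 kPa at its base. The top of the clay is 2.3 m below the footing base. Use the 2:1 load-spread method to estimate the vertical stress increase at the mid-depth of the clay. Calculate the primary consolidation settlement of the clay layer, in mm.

Mid-depth of clay below the footing base: z = 2.3 + 2.4/2 = 3.5 m.
Stress increase at mid-clay by the 2:1 spreading method:
Δσ = qB/(B+z) = 192×5.1/(5.1+3.5) = 113.86 kPa
Final effective stress: σ'_f = σ'_0 + Δσ = 157 + 113.86 = 270.86 kPa.
Normally consolidated clay, so the full stress increment lies on the virgin compression line:
S_c = C_c·H/(1+e₀)·log₁₀(σ'_f/σ'_0) = 0.32×2.4/(1+0.68)×log₁₀(270.86/157)
    = 0.45714 × 0.23685 = 0.1083 m

S_c ≈ 108 mm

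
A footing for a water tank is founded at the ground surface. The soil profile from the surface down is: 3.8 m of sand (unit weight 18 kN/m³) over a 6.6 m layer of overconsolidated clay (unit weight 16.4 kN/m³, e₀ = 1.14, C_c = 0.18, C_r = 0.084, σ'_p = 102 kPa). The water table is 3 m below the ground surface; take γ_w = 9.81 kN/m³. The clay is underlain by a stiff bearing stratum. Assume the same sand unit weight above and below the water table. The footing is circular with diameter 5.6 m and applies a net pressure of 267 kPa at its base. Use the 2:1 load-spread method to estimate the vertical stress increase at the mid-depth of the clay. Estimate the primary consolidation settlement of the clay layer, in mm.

S_c ≈ 90.3 mm

Mid-depth of clay below the ground surface: z = 3.8 + 6.6/2 = 7.1 m.
Total vertical stress at mid-clay: σ_v = 18×3.8 + 16.4×3.3 = 122.52 kPa.
Pore pressure: u = 9.81×(7.1 − 3) = 40.221 kPa.
Initial effective stress: σ'_0 = σ_v − u = 122.52 − 40.221 = 82.299 kPa.
Stress increase at mid-clay by the 2:1 spreading method:
Δσ ≈ qD²/(D+z)² = 267×5.6²/(5.6+7.1)² = 51.913 kPa
Final effective stress: σ'_f = 82.299 + 51.913 = 134.21 kPa.
σ'_f = 134.21 > σ'_p = 102 kPa, so the stress path crosses the preconsolidation pressure — recompression up to σ'_p, then virgin compression beyond:
S_c = H/(1+e₀)·[C_r·log₁₀(σ'_p/σ'_0) + C_c·log₁₀(σ'_f/σ'_p)]
    = 6.6/2.14 × [0.084×log₁₀(102/82.299) + 0.18×log₁₀(134.21/102)]
    = 3.0841 × [0.0078293 + 0.021453] = 0.09031 m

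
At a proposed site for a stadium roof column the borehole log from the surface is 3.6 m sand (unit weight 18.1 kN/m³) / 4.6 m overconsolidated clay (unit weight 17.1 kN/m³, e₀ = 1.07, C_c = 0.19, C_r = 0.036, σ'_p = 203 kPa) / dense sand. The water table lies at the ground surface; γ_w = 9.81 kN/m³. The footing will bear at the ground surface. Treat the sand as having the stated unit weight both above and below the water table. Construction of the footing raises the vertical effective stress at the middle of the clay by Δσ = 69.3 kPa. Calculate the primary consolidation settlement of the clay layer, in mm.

S_c ≈ 31.7 mm

Mid-depth of clay below the ground surface: z = 3.6 + 4.6/2 = 5.9 m.
Total vertical stress at mid-clay: σ_v = 18.1×3.6 + 17.1×2.3 = 104.49 kPa.
Pore pressure: u = 9.81×(5.9 − 0) = 57.879 kPa.
Initial effective stress: σ'_0 = σ_v − u = 104.49 − 57.879 = 46.611 kPa.
Final effective stress: σ'_f = 46.611 + 69.3 = 115.91 kPa.
σ'_f = 115.91 ≤ σ'_p = 203 kPa, so the clay remains overconsolidated and only the recompression index applies:
S_c = C_r·H/(1+e₀)·log₁₀(σ'_f/σ'_0) = 0.036×4.6/2.07×log₁₀(115.91/46.611)
    = 0.079999 × 0.39563 = 0.03165 m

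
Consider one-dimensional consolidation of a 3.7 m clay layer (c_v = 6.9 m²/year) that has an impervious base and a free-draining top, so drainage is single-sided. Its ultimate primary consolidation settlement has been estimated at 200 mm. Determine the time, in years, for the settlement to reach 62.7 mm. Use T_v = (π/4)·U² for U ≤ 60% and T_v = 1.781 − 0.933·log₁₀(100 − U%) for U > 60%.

Drainage path length: H_d = H = 3.7 m (single drainage).
U = S(t)/S_ult = 62.7/200 = 0.3135.
U ≤ 60%: T_v = (π/4)·U² = (π/4)×0.3135² = 0.077191.
t = T_v·H_d²/c_v = 0.077191×3.7²/6.9 = 0.1532 years.

t ≈ 0.153 years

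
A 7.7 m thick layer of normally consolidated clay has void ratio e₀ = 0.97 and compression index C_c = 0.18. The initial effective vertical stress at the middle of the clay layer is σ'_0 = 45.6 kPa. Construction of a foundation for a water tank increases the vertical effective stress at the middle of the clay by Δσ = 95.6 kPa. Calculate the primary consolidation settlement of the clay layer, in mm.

Final effective stress: σ'_f = σ'_0 + Δσ = 45.6 + 95.6 = 141.2 kPa.
Normally consolidated clay, so the full stress increment lies on the virgin compression line:
S_c = C_c·H/(1+e₀)·log₁₀(σ'_f/σ'_0) = 0.18×7.7/(1+0.97)×log₁₀(141.2/45.6)
    = 0.70355 × 0.49087 = 0.3454 m

S_c ≈ 345 mm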